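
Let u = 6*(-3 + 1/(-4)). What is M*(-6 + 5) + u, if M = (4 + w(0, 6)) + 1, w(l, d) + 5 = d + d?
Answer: -63/2 ≈ -31.500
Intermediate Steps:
w(l, d) = -5 + 2*d (w(l, d) = -5 + (d + d) = -5 + 2*d)
M = 12 (M = (4 + (-5 + 2*6)) + 1 = (4 + (-5 + 12)) + 1 = (4 + 7) + 1 = 11 + 1 = 12)
u = -39/2 (u = 6*(-3 - ¼) = 6*(-13/4) = -39/2 ≈ -19.500)
M*(-6 + 5) + u = 12*(-6 + 5) - 39/2 = 12*(-1) - 39/2 = -12 - 39/2 = -63/2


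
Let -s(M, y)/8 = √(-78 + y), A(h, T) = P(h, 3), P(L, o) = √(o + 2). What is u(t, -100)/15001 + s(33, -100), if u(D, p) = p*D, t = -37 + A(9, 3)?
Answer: 3700/15001 - 100*√5/15001 - 8*I*√178 ≈ 0.23174 - 106.73*I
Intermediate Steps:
P(L, o) = √(2 + o)
A(h, T) = √5 (A(h, T) = √(2 + 3) = √5)
t = -37 + √5 ≈ -34.764
u(D, p) = D*p
s(M, y) = -8*√(-78 + y)
u(t, -100)/15001 + s(33, -100) = ((-37 + √5)*(-100))/15001 - 8*√(-78 - 100) = (3700 - 100*√5)*(1/15001) - 8*I*√178 = (3700/15001 - 100*√5/15001) - 8*I*√178 = 3700/15001 - 100*√5/15001 - 8*I*√178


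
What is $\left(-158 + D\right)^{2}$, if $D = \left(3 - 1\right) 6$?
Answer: $21316$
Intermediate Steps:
$D = 12$ ($D = 2 \cdot 6 = 12$)
$\left(-158 + D\right)^{2} = \left(-158 + 12\right)^{2} = \left(-146\right)^{2} = 21316$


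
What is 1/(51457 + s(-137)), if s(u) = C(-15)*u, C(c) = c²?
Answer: 1/20632 ≈ 4.8468e-5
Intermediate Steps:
s(u) = 225*u (s(u) = (-15)²*u = 225*u)
1/(51457 + s(-137)) = 1/(51457 + 225*(-137)) = 1/(51457 - 30825) = 1/20632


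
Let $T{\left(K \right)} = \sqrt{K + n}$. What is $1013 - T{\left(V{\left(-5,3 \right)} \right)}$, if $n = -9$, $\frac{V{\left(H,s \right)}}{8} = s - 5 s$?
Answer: $1013 - i \sqrt{105} \approx 1013.0 - 10.247 i$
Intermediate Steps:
$V{\left(H,s \right)} = - 32 s$ ($V{\left(H,s \right)} = 8 \left(s - 5 s\right) = 8 \left(- 4 s\right) = - 32 s$)
$T{\left(K \right)} = \sqrt{-9 + K}$ ($T{\left(K \right)} = \sqrt{K - 9} = \sqrt{-9 + K}$)
$1013 - T{\left(V{\left(-5,3 \right)} \right)} = 1013 - \sqrt{-9 - 96} = 1013 - \sqrt{-105} = 1013 - i \sqrt{105}$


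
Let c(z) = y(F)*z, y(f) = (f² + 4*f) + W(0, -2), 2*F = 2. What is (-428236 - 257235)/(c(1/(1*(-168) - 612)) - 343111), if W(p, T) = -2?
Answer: 178222460/89208861 ≈ 1.9978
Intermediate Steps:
F = 1 (F = (½)*2 = 1)
y(f) = -2 + f² + 4*f (y(f) = (f² + 4*f) - 2 = -2 + f² + 4*f)
c(z) = 3*z (c(z) = (-2 + 1² + 4*1)*z = (-2 + 1 + 4)*z = 3*z)
(-428236 - 257235)/(c(1/(1*(-168) - 612)) - 343111) = (-428236 - 257235)/(3/(1*(-168) - 612) - 343111) = -685471/(3/(-168 - 612) - 343111) = -685471/(3/(-780) - 343111) = -685471/(3*(-1/780) - 343111) = -685471/(-1/260 - 343111) = -685471/(-89208861/260) = -685471*(-260/89208861) = 178222460/89208861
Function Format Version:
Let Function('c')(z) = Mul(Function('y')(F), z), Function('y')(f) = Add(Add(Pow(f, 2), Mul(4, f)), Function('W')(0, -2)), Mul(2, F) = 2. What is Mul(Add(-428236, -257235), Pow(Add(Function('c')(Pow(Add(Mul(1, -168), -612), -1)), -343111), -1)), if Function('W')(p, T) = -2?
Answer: Rational(178222460, 89208861) ≈ 1.9978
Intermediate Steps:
F = 1 (F = Mul(Rational(1, 2), 2) = 1)
Function('y')(f) = Add(-2, Pow(f, 2), Mul(4, f)) (Function('y')(f) = Add(Add(Pow(f, 2), Mul(4, f)), -2) = Add(-2, Pow(f, 2), Mul(4, f)))
Function('c')(z) = Mul(3, z) (Function('c')(z) = Mul(Add(-2, Pow(1, 2), Mul(4, 1)), z) = Mul(Add(-2, 1, 4), z) = Mul(3, z))
Mul(Add(-428236, -257235), Pow(Add(Function('c')(Pow(Add(Mul(1, -168), -612), -1)), -343111), -1)) = Mul(Add(-428236, -257235), Pow(Add(Mul(3, Pow(Add(Mul(1, -168), -612), -1)), -343111), -1)) = Mul(-685471, Pow(Add(Mul(3, Pow(Add(-168, -612), -1)), -343111), -1)) = Mul(-685471, Pow(Add(Mul(3, Pow(-780, -1)), -343111), -1)) = Mul(-685471, Pow(Add(Mul(3, Rational(-1, 780)), -343111), -1)) = Mul(-685471, Pow(Add(Rational(-1, 260), -343111), -1)) = Mul(-685471, Pow(Rational(-89208861, 260), -1)) = Mul(-685471, Rational(-260, 89208861)) = Rational(178222460, 89208861)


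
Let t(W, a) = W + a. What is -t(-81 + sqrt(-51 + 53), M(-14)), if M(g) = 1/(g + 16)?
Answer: 161/2 - sqrt(2) ≈ 79.086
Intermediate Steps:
M(g) = 1/(16 + g)
-t(-81 + sqrt(-51 + 53), M(-14)) = -((-81 + sqrt(-51 + 53)) + 1/(16 - 14)) = -((-81 + sqrt(2)) + 1/2) = -(-161/2 + sqrt(2)) = 161/2 - sqrt(2)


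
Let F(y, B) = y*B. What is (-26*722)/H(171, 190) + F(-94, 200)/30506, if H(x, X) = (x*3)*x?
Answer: -3077356/3706479 ≈ -0.83026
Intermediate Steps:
H(x, X) = 3*x**2 (H(x, X) = (3*x)*x = 3*x**2)
F(y, B) = B*y
(-26*722)/H(171, 190) + F(-94, 200)/30506 = (-26*722)/((3*171**2)) + (200*(-94))/30506 = -18772/(3*29241) - 18800*1/30506 = -18772/87723 - 9400/15253 = -18772*1/87723 - 9400/15253 = -52/243 - 9400/15253 = -3077356/3706479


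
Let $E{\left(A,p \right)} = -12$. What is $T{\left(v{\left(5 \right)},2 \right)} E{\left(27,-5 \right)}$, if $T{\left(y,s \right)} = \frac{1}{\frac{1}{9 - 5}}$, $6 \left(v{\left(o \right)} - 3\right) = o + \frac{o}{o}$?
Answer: $-48$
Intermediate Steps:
$v{\left(o \right)} = \frac{19}{6} + \frac{o}{6}$ ($v{\left(o \right)} = 3 + \frac{o + \frac{o}{o}}{6} = 3 + \frac{o + 1}{6} = 3 + \frac{1 + o}{6} = 3 + \left(\frac{1}{6} + \frac{o}{6}\right) = \frac{19}{6} + \frac{o}{6}$)
$T{\left(y,s \right)} = 4$ ($T{\left(y,s \right)} = \frac{1}{\frac{1}{4}} = 4$)
$T{\left(v{\left(5 \right)},2 \right)} E{\left(27,-5 \right)} = 4 \left(-12\right) = -48$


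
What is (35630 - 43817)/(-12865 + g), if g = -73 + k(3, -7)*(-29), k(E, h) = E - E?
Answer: 8187/12938 ≈ 0.63279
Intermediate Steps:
k(E, h) = 0
g = -73 (g = -73 + 0*(-29) = -73 + 0 = -73)
(35630 - 43817)/(-12865 + g) = (35630 - 43817)/(-12865 - 73) = -8187/(-12938) = -8187*(-1/12938) = 8187/12938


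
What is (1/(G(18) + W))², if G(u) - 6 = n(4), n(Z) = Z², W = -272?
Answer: 1/62500 ≈ 1.6000e-5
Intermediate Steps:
G(u) = 22 (G(u) = 6 + 4² = 6 + 16 = 22)
(1/(G(18) + W))² = (1/(22 - 272))² = (1/(-250))² = (-1/250)² = 1/62500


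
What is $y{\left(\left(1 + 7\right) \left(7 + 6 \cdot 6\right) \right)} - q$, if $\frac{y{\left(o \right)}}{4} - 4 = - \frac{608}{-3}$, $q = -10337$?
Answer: $\frac{33491}{3} \approx 11164.0$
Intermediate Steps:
$y{\left(o \right)} = \frac{2480}{3}$ ($y{\left(o \right)} = 16 + 4 \left(- \frac{608}{-3}\right) = 16 + 4 \left(\left(-608\right) \left(- \frac{1}{3}\right)\right) = 16 + 4 \cdot \frac{608}{3} = 16 + \frac{2432}{3} = \frac{2480}{3}$)
$y{\left(\left(1 + 7\right) \left(7 + 6 \cdot 6\right) \right)} - q = \frac{2480}{3} - -10337 = \frac{2480}{3} + 10337 = \frac{33491}{3}$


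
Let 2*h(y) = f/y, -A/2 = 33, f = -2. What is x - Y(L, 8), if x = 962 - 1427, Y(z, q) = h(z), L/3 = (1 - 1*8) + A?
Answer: -101836/219 ≈ -465.00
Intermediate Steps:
A = -66 (A = -2*33 = -66)
L = -219 (L = 3*((1 - 1*8) - 66) = 3*((1 - 8) - 66) = 3*(-7 - 66) = 3*(-73) = -219)
h(y) = -1/y (h(y) = (-2/y)/2 = -1/y)
Y(z, q) = -1/z
x = -465
x - Y(L, 8) = -465 - (-1)/(-219) = -465 - (-1)*(-1)/219 = -465 - 1*1/219 = -465 - 1/219 = -101836/219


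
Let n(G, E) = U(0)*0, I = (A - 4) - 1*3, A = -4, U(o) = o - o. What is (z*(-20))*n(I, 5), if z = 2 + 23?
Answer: 0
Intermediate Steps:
U(o) = 0
z = 25
I = -11 (I = (-4 - 4) - 1*3 = -8 - 3 = -11)
n(G, E) = 0 (n(G, E) = 0*0 = 0)
(z*(-20))*n(I, 5) = (25*(-20))*0 = -500*0 = 0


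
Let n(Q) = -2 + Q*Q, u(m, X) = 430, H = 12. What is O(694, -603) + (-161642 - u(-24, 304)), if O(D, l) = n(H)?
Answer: -161930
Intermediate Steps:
n(Q) = -2 + Q²
O(D, l) = 142 (O(D, l) = -2 + 12² = -2 + 144 = 142)
O(694, -603) + (-161642 - u(-24, 304)) = 142 + (-161642 - 1*430) = 142 + (-161642 - 430) = 142 - 162072 = -161930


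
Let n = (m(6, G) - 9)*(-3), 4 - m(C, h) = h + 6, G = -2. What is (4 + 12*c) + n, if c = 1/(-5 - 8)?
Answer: 391/13 ≈ 30.077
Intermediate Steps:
m(C, h) = -2 - h (m(C, h) = 4 - (h + 6) = 4 - (6 + h) = 4 + (-6 - h) = -2 - h)
c = -1/13 (c = 1/(-13) = -1/13 ≈ -0.076923)
n = 27 (n = ((-2 - 1*(-2)) - 9)*(-3) = ((-2 + 2) - 9)*(-3) = (0 - 9)*(-3) = -9*(-3) = 27)
(4 + 12*c) + n = (4 + 12*(-1/13)) + 27 = (4 - 12/13) + 27 = 40/13 + 27 = 391/13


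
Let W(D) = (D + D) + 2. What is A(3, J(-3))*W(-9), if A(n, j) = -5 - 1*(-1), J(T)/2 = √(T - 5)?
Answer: 64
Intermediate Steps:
J(T) = 2*√(-5 + T) (J(T) = 2*√(T - 5) = 2*√(-5 + T))
A(n, j) = -4 (A(n, j) = -5 + 1 = -4)
W(D) = 2 + 2*D (W(D) = 2*D + 2 = 2 + 2*D)
A(3, J(-3))*W(-9) = -4*(2 + 2*(-9)) = -4*(2 - 18) = -4*(-16) = 64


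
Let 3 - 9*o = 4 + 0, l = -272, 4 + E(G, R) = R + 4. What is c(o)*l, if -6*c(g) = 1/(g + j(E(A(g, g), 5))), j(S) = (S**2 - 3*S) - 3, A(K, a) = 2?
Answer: 204/31 ≈ 6.5806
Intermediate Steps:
E(G, R) = R (E(G, R) = -4 + (R + 4) = -4 + (4 + R) = R)
o = -1/9 (o = 1/3 - (4 + 0)/9 = 1/3 - 1/9*4 = 1/3 - 4/9 = -1/9 ≈ -0.11111)
j(S) = -3 + S**2 - 3*S
c(g) = -1/(6*(7 + g)) (c(g) = -1/(6*(g + (-3 + 5**2 - 3*5))) = -1/(6*(g + (-3 + 25 - 15))) = -1/(6*(g + 7)) = -1/(6*(7 + g)))
c(o)*l = -1/(42 + 6*(-1/9))*(-272) = -1/(42 - 2/3)*(-272) = -1/124/3*(-272) = -1*3/124*(-272) = -3/124*(-272) = 204/31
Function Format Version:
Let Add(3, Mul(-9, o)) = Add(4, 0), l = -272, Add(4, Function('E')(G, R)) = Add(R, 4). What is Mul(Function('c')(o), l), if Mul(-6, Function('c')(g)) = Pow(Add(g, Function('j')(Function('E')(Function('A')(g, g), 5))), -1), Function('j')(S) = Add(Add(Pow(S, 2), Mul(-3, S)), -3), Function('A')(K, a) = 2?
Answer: Rational(204, 31) ≈ 6.5806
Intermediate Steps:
Function('E')(G, R) = R (Function('E')(G, R) = Add(-4, Add(R, 4)) = Add(-4, Add(4, R)) = R)
o = Rational(-1, 9) (o = Add(Rational(1, 3), Mul(Rational(-1, 9), Add(4, 0))) = Add(Rational(1, 3), Mul(Rational(-1, 9), 4)) = Add(Rational(1, 3), Rational(-4, 9)) = Rational(-1, 9) ≈ -0.11111)
Function('j')(S) = Add(-3, Pow(S, 2), Mul(-3, S))
Function('c')(g) = Mul(Rational(-1, 6), Pow(Add(7, g), -1)) (Function('c')(g) = Mul(Rational(-1, 6), Pow(Add(g, Add(-3, Pow(5, 2), Mul(-3, 5))), -1)) = Mul(Rational(-1, 6), Pow(Add(g, Add(-3, 25, -15)), -1)) = Mul(Rational(-1, 6), Pow(Add(g, 7), -1)) = Mul(Rational(-1, 6), Pow(Add(7, g), -1)))
Mul(Function('c')(o), l) = Mul(Mul(-1, Pow(Add(42, Mul(6, Rational(-1, 9))), -1)), -272) = Mul(Mul(-1, Pow(Add(42, Rational(-2, 3)), -1)), -272) = Mul(Mul(-1, Pow(Rational(124, 3), -1)), -272) = Mul(Mul(-1, Rational(3, 124)), -272) = Mul(Rational(-3, 124), -272) = Rational(204, 31)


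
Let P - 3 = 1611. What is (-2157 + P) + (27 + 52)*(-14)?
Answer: -1649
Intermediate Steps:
P = 1614 (P = 3 + 1611 = 1614)
(-2157 + P) + (27 + 52)*(-14) = (-2157 + 1614) + (27 + 52)*(-14) = -543 + 79*(-14) = -543 - 1106 = -1649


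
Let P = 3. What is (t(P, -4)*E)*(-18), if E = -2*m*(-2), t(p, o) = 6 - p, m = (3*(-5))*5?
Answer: 16200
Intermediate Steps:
m = -75 (m = -15*5 = -75)
E = -300 (E = -2*(-75)*(-2) = 150*(-2) = -300)
(t(P, -4)*E)*(-18) = ((6 - 1*3)*(-300))*(-18) = ((6 - 3)*(-300))*(-18) = (3*(-300))*(-18) = -900*(-18) = 16200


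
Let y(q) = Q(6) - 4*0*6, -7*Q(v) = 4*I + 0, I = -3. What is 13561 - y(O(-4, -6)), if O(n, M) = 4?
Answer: 94915/7 ≈ 13559.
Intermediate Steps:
Q(v) = 12/7 (Q(v) = -(4*(-3) + 0)/7 = -(-12 + 0)/7 = -⅐*(-12) = 12/7)
y(q) = 12/7 (y(q) = 12/7 - 4*0*6 = 12/7 - 0*6 = 12/7 - 1*0 = 12/7 + 0 = 12/7)
13561 - y(O(-4, -6)) = 13561 - 1*12/7 = 13561 - 12/7 = 94915/7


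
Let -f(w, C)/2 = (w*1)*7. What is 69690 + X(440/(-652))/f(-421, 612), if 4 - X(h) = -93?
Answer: 410752957/5894 ≈ 69690.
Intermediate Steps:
X(h) = 97 (X(h) = 4 - 1*(-93) = 4 + 93 = 97)
f(w, C) = -14*w (f(w, C) = -2*w*1*7 = -2*w*7 = -14*w)
69690 + X(440/(-652))/f(-421, 612) = 69690 + 97/((-14*(-421))) = 69690 + 97/5894 = 410752957/5894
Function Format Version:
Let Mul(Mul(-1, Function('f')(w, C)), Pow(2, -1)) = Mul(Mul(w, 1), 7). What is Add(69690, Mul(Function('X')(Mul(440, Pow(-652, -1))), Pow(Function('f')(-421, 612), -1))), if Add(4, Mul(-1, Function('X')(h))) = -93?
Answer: Rational(410752957, 5894) ≈ 69690.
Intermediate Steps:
Function('X')(h) = 97 (Function('X')(h) = Add(4, Mul(-1, -93)) = Add(4, 93) = 97)
Function('f')(w, C) = Mul(-14, w) (Function('f')(w, C) = Mul(-2, Mul(Mul(w, 1), 7)) = Mul(-2, Mul(w, 7)) = Mul(-2, Mul(7, w)) = Mul(-14, w))
Add(69690, Mul(Function('X')(Mul(440, Pow(-652, -1))), Pow(Function('f')(-421, 612), -1))) = Add(69690, Mul(97, Pow(Mul(-14, -421), -1))) = Add(69690, Mul(97, Pow(5894, -1))) = Add(69690, Mul(97, Rational(1, 5894))) = Add(69690, Rational(97, 5894)) = Rational(410752957, 5894)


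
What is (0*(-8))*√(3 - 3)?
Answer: 0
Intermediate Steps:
(0*(-8))*√(3 - 3) = 0*√0 = 0*0 = 0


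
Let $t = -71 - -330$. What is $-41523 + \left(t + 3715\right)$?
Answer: $-37549$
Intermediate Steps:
$t = 259$ ($t = -71 + 330 = 259$)
$-41523 + \left(t + 3715\right) = -41523 + \left(259 + 3715\right) = -41523 + 3974 = -37549$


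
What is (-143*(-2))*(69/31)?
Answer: 19734/31 ≈ 636.58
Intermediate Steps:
(-143*(-2))*(69/31) = 286*(69*(1/31)) = 286*(69/31) = 19734/31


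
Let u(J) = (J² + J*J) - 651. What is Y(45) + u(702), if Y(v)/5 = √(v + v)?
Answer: 984957 + 15*√10 ≈ 9.8500e+5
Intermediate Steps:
u(J) = -651 + 2*J² (u(J) = (J² + J²) - 651 = 2*J² - 651 = -651 + 2*J²)
Y(v) = 5*√2*√v (Y(v) = 5*√(v + v) = 5*√(2*v) = 5*(√2*√v) = 5*√2*√v)
Y(45) + u(702) = 5*√2*√45 + (-651 + 2*702²) = 5*√2*(3*√5) + (-651 + 2*492804) = 15*√10 + (-651 + 985608) = 15*√10 + 984957 = 984957 + 15*√10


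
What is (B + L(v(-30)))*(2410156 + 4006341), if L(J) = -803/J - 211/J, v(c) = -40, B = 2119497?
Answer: 271998176004159/20 ≈ 1.3600e+13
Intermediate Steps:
L(J) = -1014/J
(B + L(v(-30)))*(2410156 + 4006341) = (2119497 - 1014/(-40))*(2410156 + 4006341) = (2119497 - 1014*(-1/40))*6416497 = (2119497 + 507/20)*6416497 = (42390447/20)*6416497 = 271998176004159/20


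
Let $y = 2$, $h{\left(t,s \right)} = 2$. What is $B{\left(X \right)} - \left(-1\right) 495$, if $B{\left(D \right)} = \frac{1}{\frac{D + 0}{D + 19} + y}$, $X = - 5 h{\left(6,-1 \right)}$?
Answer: $\frac{3969}{8} \approx 496.13$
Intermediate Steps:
$X = -10$ ($X = \left(-5\right) 2 = -10$)
$B{\left(D \right)} = \frac{1}{2 + \frac{D}{19 + D}}$ ($B{\left(D \right)} = \frac{1}{\frac{D + 0}{D + 19} + 2} = \frac{1}{\frac{D}{19 + D} + 2} = \frac{1}{2 + \frac{D}{19 + D}}$)
$B{\left(X \right)} - \left(-1\right) 495 = \frac{19 - 10}{38 + 3 \left(-10\right)} - \left(-1\right) 495 = \frac{1}{38 - 30} \cdot 9 - -495 = \frac{1}{8} \cdot 9 + 495 = \frac{9}{8} + 495 = \frac{3969}{8}$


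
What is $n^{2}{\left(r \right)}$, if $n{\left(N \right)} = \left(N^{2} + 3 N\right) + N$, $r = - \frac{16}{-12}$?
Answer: $\frac{4096}{81} \approx 50.568$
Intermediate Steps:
$r = \frac{4}{3}$ ($r = \left(-16\right) \left(- \frac{1}{12}\right) = \frac{4}{3} \approx 1.3333$)
$n{\left(N \right)} = N^{2} + 4 N$
$n^{2}{\left(r \right)} = \left(\frac{4 \left(4 + \frac{4}{3}\right)}{3}\right)^{2} = \left(\frac{4}{3} \cdot \frac{16}{3}\right)^{2} = \left(\frac{64}{9}\right)^{2} = \frac{4096}{81}$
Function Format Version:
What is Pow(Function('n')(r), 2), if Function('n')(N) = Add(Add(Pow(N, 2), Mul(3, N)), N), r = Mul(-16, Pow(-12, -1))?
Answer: Rational(4096, 81) ≈ 50.568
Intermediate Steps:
r = Rational(4, 3) (r = Mul(-16, Rational(-1, 12)) = Rational(4, 3) ≈ 1.3333)
Function('n')(N) = Add(Pow(N, 2), Mul(4, N))
Pow(Function('n')(r), 2) = Pow(Mul(Rational(4, 3), Add(4, Rational(4, 3))), 2) = Pow(Mul(Rational(4, 3), Rational(16, 3)), 2) = Pow(Rational(64, 9), 2) = Rational(4096, 81)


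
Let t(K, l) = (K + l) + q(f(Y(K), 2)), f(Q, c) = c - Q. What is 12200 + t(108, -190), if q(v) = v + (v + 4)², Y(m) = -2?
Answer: 12186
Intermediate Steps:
q(v) = v + (4 + v)²
t(K, l) = 68 + K + l (t(K, l) = (K + l) + ((2 - 1*(-2)) + (4 + (2 - 1*(-2)))²) = (K + l) + ((2 + 2) + (4 + (2 + 2))²) = (K + l) + (4 + (4 + 4)²) = (K + l) + (4 + 8²) = (K + l) + (4 + 64) = (K + l) + 68 = 68 + K + l)
12200 + t(108, -190) = 12200 + (68 + 108 - 190) = 12200 - 14 = 12186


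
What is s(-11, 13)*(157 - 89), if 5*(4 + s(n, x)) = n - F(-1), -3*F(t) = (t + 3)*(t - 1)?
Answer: -6596/15 ≈ -439.73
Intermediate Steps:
F(t) = -(-1 + t)*(3 + t)/3 (F(t) = -(t + 3)*(t - 1)/3 = -(3 + t)*(-1 + t)/3 = -(-1 + t)*(3 + t)/3)
s(n, x) = -64/15 + n/5 (s(n, x) = -4 + (n - (1 - ⅔*(-1) - ⅓*(-1)²))/5 = -4 + (n - (1 + ⅔ - ⅓*1))/5 = -4 + (n - (1 + ⅔ - ⅓))/5 = -4 + (n - 1*4/3)/5 = -4 + (n - 4/3)/5 = -4 + (-4/3 + n)/5 = -4 + (-4/15 + n/5) = -64/15 + n/5)
s(-11, 13)*(157 - 89) = (-64/15 + (⅕)*(-11))*(157 - 89) = (-64/15 - 11/5)*68 = -97/15*68 = -6596/15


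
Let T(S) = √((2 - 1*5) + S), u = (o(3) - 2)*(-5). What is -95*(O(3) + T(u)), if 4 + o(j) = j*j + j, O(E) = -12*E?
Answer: 3420 - 95*I*√33 ≈ 3420.0 - 545.73*I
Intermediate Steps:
o(j) = -4 + j + j² (o(j) = -4 + (j*j + j) = -4 + (j² + j) = -4 + (j + j²) = -4 + j + j²)
u = -30 (u = ((-4 + 3 + 3²) - 2)*(-5) = ((-4 + 3 + 9) - 2)*(-5) = (8 - 2)*(-5) = 6*(-5) = -30)
T(S) = √(-3 + S) (T(S) = √((2 - 5) + S) = √(-3 + S))
-95*(O(3) + T(u)) = -95*(-12*3 + √(-3 - 30)) = -95*(-36 + √(-33)) = -95*(-36 + I*√33) = 3420 - 95*I*√33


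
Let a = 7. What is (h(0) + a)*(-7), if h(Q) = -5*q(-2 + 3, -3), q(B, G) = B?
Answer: -14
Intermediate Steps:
h(Q) = -5 (h(Q) = -5*(-2 + 3) = -5*1 = -5)
(h(0) + a)*(-7) = (-5 + 7)*(-7) = 2*(-7) = -14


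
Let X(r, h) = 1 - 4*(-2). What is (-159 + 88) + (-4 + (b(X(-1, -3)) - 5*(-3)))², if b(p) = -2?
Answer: 10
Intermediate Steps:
X(r, h) = 9 (X(r, h) = 1 + 8 = 9)
(-159 + 88) + (-4 + (b(X(-1, -3)) - 5*(-3)))² = (-159 + 88) + (-4 + (-2 - 5*(-3)))² = -71 + (-4 + (-2 + 15))² = -71 + (-4 + 13)² = -71 + 9² = -71 + 81 = 10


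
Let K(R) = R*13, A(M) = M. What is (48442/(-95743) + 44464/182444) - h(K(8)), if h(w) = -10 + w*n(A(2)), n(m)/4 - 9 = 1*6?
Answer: -27207143860664/4366933973 ≈ -6230.3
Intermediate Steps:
n(m) = 60 (n(m) = 36 + 4*(1*6) = 36 + 4*6 = 36 + 24 = 60)
K(R) = 13*R
h(w) = -10 + 60*w (h(w) = -10 + w*60 = -10 + 60*w)
(48442/(-95743) + 44464/182444) - h(K(8)) = (48442/(-95743) + 44464/182444) - (-10 + 60*(13*8)) = (48442*(-1/95743) + 44464*(1/182444)) - (-10 + 60*104) = (-48442/95743 + 11116/45611) - (-10 + 6240) = -1145208874/4366933973 - 1*6230 = -1145208874/4366933973 - 6230 = -27207143860664/4366933973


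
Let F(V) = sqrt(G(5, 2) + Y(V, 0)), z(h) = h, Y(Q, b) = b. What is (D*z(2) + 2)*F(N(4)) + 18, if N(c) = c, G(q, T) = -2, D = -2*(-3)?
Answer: 18 + 14*I*sqrt(2) ≈ 18.0 + 19.799*I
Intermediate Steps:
D = 6
F(V) = I*sqrt(2) (F(V) = sqrt(-2 + 0) = sqrt(-2) = I*sqrt(2))
(D*z(2) + 2)*F(N(4)) + 18 = (6*2 + 2)*(I*sqrt(2)) + 18 = (12 + 2)*(I*sqrt(2)) + 18 = 14*(I*sqrt(2)) + 18 = 14*I*sqrt(2) + 18 = 18 + 14*I*sqrt(2)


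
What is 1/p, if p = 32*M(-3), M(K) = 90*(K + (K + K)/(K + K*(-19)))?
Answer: -1/8960 ≈ -0.00011161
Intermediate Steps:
M(K) = -10 + 90*K (M(K) = 90*(K + (2*K)/(K - 19*K)) = 90*(K + (2*K)/((-18*K))) = 90*(K + (2*K)*(-1/(18*K))) = 90*(K - 1/9) = 90*(-1/9 + K) = -10 + 90*K)
p = -8960 (p = 32*(-10 + 90*(-3)) = 32*(-10 - 270) = 32*(-280) = -8960)
1/p = 1/(-8960) = -1/8960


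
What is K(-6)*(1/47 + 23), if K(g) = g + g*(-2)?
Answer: 6492/47 ≈ 138.13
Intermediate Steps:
K(g) = -g (K(g) = g - 2*g = -g)
K(-6)*(1/47 + 23) = (-1*(-6))*(1/47 + 23) = 6*(1/47 + 23) = 6*(1082/47) = 6492/47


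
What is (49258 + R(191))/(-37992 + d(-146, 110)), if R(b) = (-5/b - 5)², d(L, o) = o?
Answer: -898951349/690986621 ≈ -1.3010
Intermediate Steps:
R(b) = (-5 - 5/b)²
(49258 + R(191))/(-37992 + d(-146, 110)) = (49258 + 25*(1 + 191)²/191²)/(-37992 + 110) = (49258 + 25*(1/36481)*192²)/(-37882) = (49258 + 25*(1/36481)*36864)*(-1/37882) = (49258 + 921600/36481)*(-1/37882) = (1797902698/36481)*(-1/37882) = -898951349/690986621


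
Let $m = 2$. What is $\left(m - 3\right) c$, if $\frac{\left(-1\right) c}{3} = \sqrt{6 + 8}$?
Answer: $3 \sqrt{14} \approx 11.225$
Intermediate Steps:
$c = - 3 \sqrt{14}$ ($c = - 3 \sqrt{6 + 8} = - 3 \sqrt{14} \approx -11.225$)
$\left(m - 3\right) c = \left(2 - 3\right) \left(- 3 \sqrt{14}\right) = - \left(-3\right) \sqrt{14} = 3 \sqrt{14}$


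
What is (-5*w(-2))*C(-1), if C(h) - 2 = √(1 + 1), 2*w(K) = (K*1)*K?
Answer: -20 - 10*√2 ≈ -34.142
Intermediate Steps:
w(K) = K²/2 (w(K) = ((K*1)*K)/2 = (K*K)/2 = K²/2)
C(h) = 2 + √2 (C(h) = 2 + √(1 + 1) = 2 + √2)
(-5*w(-2))*C(-1) = (-5*(-2)²/2)*(2 + √2) = (-5*4/2)*(2 + √2) = (-5*2)*(2 + √2) = -10*(2 + √2) = -20 - 10*√2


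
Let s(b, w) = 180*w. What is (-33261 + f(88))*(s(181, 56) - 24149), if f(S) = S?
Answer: 466710937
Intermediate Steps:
(-33261 + f(88))*(s(181, 56) - 24149) = (-33261 + 88)*(180*56 - 24149) = -33173*(10080 - 24149) = -33173*(-14069) = 466710937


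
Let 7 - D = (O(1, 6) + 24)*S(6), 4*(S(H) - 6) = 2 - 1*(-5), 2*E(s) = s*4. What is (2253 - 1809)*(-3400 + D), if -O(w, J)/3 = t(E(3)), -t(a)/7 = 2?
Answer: -1733598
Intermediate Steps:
E(s) = 2*s (E(s) = (s*4)/2 = (4*s)/2 = 2*s)
t(a) = -14 (t(a) = -7*2 = -14)
S(H) = 31/4 (S(H) = 6 + (2 - 1*(-5))/4 = 6 + (2 + 5)/4 = 6 + (¼)*7 = 6 + 7/4 = 31/4)
O(w, J) = 42 (O(w, J) = -3*(-14) = 42)
D = -1009/2 (D = 7 - (42 + 24)*31/4 = 7 - 66*31/4 = 7 - 1*1023/2 = 7 - 1023/2 = -1009/2 ≈ -504.50)
(2253 - 1809)*(-3400 + D) = (2253 - 1809)*(-3400 - 1009/2) = 444*(-7809/2) = -1733598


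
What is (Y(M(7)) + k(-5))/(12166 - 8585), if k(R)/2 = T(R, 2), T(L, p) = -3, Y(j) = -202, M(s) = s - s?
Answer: -208/3581 ≈ -0.058084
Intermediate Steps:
M(s) = 0
k(R) = -6 (k(R) = 2*(-3) = -6)
(Y(M(7)) + k(-5))/(12166 - 8585) = (-202 - 6)/(12166 - 8585) = -208/3581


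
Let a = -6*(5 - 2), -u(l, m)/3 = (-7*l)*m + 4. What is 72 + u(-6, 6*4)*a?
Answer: 54720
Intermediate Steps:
u(l, m) = -12 + 21*l*m (u(l, m) = -3*((-7*l)*m + 4) = -3*(-7*l*m + 4) = -3*(4 - 7*l*m) = -12 + 21*l*m)
a = -18 (a = -6*3 = -18)
72 + u(-6, 6*4)*a = 72 + (-12 + 21*(-6)*(6*4))*(-18) = 72 + (-12 + 21*(-6)*24)*(-18) = 72 + (-12 - 3024)*(-18) = 72 - 3036*(-18) = 72 + 54648 = 54720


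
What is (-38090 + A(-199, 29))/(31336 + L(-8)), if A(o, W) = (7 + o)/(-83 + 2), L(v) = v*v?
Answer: -514183/423900 ≈ -1.2130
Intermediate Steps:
L(v) = v²
A(o, W) = -7/81 - o/81 (A(o, W) = (7 + o)/(-81) = (7 + o)*(-1/81) = -7/81 - o/81)
(-38090 + A(-199, 29))/(31336 + L(-8)) = (-38090 + (-7/81 - 1/81*(-199)))/(31336 + (-8)²) = (-38090 + (-7/81 + 199/81))/(31336 + 64) = (-38090 + 64/27)/31400 = -1028366/27*1/31400 = -514183/423900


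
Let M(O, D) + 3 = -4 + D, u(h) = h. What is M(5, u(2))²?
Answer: 25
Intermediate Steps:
M(O, D) = -7 + D (M(O, D) = -3 + (-4 + D) = -7 + D)
M(5, u(2))² = (-7 + 2)² = (-5)² = 25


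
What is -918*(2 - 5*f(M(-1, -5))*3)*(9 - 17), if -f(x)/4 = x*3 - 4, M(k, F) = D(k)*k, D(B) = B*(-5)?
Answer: -8357472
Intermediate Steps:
D(B) = -5*B
M(k, F) = -5*k**2 (M(k, F) = (-5*k)*k = -5*k**2)
f(x) = 16 - 12*x (f(x) = -4*(x*3 - 4) = -4*(3*x - 4) = -4*(-4 + 3*x) = 16 - 12*x)
-918*(2 - 5*f(M(-1, -5))*3)*(9 - 17) = -918*(2 - 5*(16 - (-60)*(-1)**2)*3)*(9 - 17) = -918*(2 - 5*(16 - (-60))*3)*(-8) = -918*(2 - 5*(16 - 12*(-5))*3)*(-8) = -918*(2 - 5*(16 + 60)*3)*(-8) = -918*(2 - 5*76*3)*(-8) = -918*(2 - 380*3)*(-8) = -918*(2 - 1140)*(-8) = -(-1044684)*(-8) = -918*9104 = -8357472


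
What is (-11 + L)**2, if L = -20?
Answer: 961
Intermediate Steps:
(-11 + L)**2 = (-11 - 20)**2 = (-31)**2 = 961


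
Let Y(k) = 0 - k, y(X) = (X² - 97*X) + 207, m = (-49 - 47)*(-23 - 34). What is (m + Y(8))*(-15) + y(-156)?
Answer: -42285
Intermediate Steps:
m = 5472 (m = -96*(-57) = 5472)
y(X) = 207 + X² - 97*X
Y(k) = -k
(m + Y(8))*(-15) + y(-156) = (5472 - 1*8)*(-15) + (207 + (-156)² - 97*(-156)) = (5472 - 8)*(-15) + (207 + 24336 + 15132) = 5464*(-15) + 39675 = -81960 + 39675 = -42285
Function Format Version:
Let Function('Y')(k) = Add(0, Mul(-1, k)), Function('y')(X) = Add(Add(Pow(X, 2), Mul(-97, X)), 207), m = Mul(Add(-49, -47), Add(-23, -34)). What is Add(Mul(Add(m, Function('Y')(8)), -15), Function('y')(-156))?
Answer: -42285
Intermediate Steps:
m = 5472 (m = Mul(-96, -57) = 5472)
Function('y')(X) = Add(207, Pow(X, 2), Mul(-97, X))
Function('Y')(k) = Mul(-1, k)
Add(Mul(Add(m, Function('Y')(8)), -15), Function('y')(-156)) = Add(Mul(Add(5472, Mul(-1, 8)), -15), Add(207, Pow(-156, 2), Mul(-97, -156))) = Add(Mul(Add(5472, -8), -15), Add(207, 24336, 15132)) = Add(Mul(5464, -15), 39675) = Add(-81960, 39675) = -42285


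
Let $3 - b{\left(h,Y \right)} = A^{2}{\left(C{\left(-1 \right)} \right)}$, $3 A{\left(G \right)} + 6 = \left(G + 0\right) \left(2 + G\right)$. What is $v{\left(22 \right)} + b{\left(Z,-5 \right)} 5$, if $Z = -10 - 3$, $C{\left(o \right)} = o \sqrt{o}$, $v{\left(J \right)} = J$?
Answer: $12 - \frac{140 i}{9} \approx 12.0 - 15.556 i$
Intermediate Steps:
$C{\left(o \right)} = o^{\frac{3}{2}}$
$Z = -13$ ($Z = -10 - 3 = -13$)
$A{\left(G \right)} = -2 + \frac{G \left(2 + G\right)}{3}$ ($A{\left(G \right)} = -2 + \frac{\left(G + 0\right) \left(2 + G\right)}{3} = -2 + \frac{G \left(2 + G\right)}{3}$)
$b{\left(h,Y \right)} = 3 - \left(- \frac{7}{3} - \frac{2 i}{3}\right)^{2}$ ($b{\left(h,Y \right)} = 3 - \left(-2 + \frac{\left(\left(-1\right)^{\frac{3}{2}}\right)^{2}}{3} + \frac{2 \left(-1\right)^{\frac{3}{2}}}{3}\right)^{2} = 3 - \left(-2 + \frac{\left(- i\right)^{2}}{3} + \frac{2 \left(- i\right)}{3}\right)^{2} = 3 - \left(-2 + \frac{1}{3} \left(-1\right) - \frac{2 i}{3}\right)^{2} = 3 - \left(-2 - \frac{1}{3} - \frac{2 i}{3}\right)^{2} = 3 - \left(- \frac{7}{3} - \frac{2 i}{3}\right)^{2}$)
$v{\left(22 \right)} + b{\left(Z,-5 \right)} 5 = 22 + \left(-2 - \frac{28 i}{9}\right) 5 = 22 - \left(10 + \frac{140 i}{9}\right) = 12 - \frac{140 i}{9}$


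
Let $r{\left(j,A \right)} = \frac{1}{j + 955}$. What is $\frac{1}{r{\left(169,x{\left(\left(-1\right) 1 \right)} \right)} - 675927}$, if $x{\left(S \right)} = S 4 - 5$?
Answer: $- \frac{1124}{759741947} \approx -1.4794 \cdot 10^{-6}$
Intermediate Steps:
$x{\left(S \right)} = -5 + 4 S$ ($x{\left(S \right)} = 4 S - 5 = -5 + 4 S$)
$r{\left(j,A \right)} = \frac{1}{955 + j}$
$\frac{1}{r{\left(169,x{\left(\left(-1\right) 1 \right)} \right)} - 675927} = \frac{1}{\frac{1}{955 + 169} - 675927} = \frac{1}{\frac{1}{1124} - 675927} = \frac{1}{- \frac{759741947}{1124}} = - \frac{1124}{759741947}$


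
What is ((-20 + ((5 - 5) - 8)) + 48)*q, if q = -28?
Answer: -560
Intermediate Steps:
((-20 + ((5 - 5) - 8)) + 48)*q = ((-20 + ((5 - 5) - 8)) + 48)*(-28) = ((-20 + (0 - 8)) + 48)*(-28) = ((-20 - 8) + 48)*(-28) = (-28 + 48)*(-28) = 20*(-28) = -560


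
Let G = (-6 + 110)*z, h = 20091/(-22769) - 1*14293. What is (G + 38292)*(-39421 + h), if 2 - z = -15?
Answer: -48994748329420/22769 ≈ -2.1518e+9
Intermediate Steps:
h = -325457408/22769 (h = 20091*(-1/22769) - 14293 = -20091/22769 - 14293 = -325457408/22769 ≈ -14294.)
z = 17 (z = 2 - 1*(-15) = 2 + 15 = 17)
G = 1768 (G = (-6 + 110)*17 = 104*17 = 1768)
(G + 38292)*(-39421 + h) = (1768 + 38292)*(-39421 - 325457408/22769) = 40060*(-1223034157/22769) = -48994748329420/22769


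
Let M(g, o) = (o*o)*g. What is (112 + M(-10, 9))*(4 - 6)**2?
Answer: -2792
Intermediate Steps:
M(g, o) = g*o**2 (M(g, o) = o**2*g = g*o**2)
(112 + M(-10, 9))*(4 - 6)**2 = (112 - 10*9**2)*(4 - 6)**2 = (112 - 10*81)*(-2)**2 = (112 - 810)*4 = -698*4 = -2792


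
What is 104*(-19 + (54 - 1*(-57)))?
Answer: 9568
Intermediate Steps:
104*(-19 + (54 - 1*(-57))) = 104*(-19 + (54 + 57)) = 104*(-19 + 111) = 104*92 = 9568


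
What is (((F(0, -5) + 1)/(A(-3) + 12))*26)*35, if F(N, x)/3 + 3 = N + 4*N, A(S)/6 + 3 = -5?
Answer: 1820/9 ≈ 202.22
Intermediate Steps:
A(S) = -48 (A(S) = -18 + 6*(-5) = -18 - 30 = -48)
F(N, x) = -9 + 15*N (F(N, x) = -9 + 3*(N + 4*N) = -9 + 3*(5*N) = -9 + 15*N)
(((F(0, -5) + 1)/(A(-3) + 12))*26)*35 = ((((-9 + 15*0) + 1)/(-48 + 12))*26)*35 = ((((-9 + 0) + 1)/(-36))*26)*35 = (((-9 + 1)*(-1/36))*26)*35 = (-8*(-1/36)*26)*35 = ((2/9)*26)*35 = (52/9)*35 = 1820/9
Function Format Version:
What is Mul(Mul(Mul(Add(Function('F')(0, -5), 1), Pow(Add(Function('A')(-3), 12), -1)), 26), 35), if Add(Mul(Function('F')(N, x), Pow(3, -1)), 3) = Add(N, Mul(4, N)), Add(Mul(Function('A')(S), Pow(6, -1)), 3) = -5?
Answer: Rational(1820, 9) ≈ 202.22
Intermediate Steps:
Function('A')(S) = -48 (Function('A')(S) = Add(-18, Mul(6, -5)) = Add(-18, -30) = -48)
Function('F')(N, x) = Add(-9, Mul(15, N)) (Function('F')(N, x) = Add(-9, Mul(3, Add(N, Mul(4, N)))) = Add(-9, Mul(3, Mul(5, N))) = Add(-9, Mul(15, N)))
Mul(Mul(Mul(Add(Function('F')(0, -5), 1), Pow(Add(Function('A')(-3), 12), -1)), 26), 35) = Mul(Mul(Mul(Add(Add(-9, Mul(15, 0)), 1), Pow(Add(-48, 12), -1)), 26), 35) = Mul(Mul(Mul(Add(Add(-9, 0), 1), Pow(-36, -1)), 26), 35) = Mul(Mul(Mul(Add(-9, 1), Rational(-1, 36)), 26), 35) = Mul(Mul(Mul(-8, Rational(-1, 36)), 26), 35) = Mul(Mul(Rational(2, 9), 26), 35) = Mul(Rational(52, 9), 35) = Rational(1820, 9)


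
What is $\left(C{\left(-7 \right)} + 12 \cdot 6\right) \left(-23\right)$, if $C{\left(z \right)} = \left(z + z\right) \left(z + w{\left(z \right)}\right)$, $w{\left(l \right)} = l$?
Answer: $-6164$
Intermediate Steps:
$C{\left(z \right)} = 4 z^{2}$ ($C{\left(z \right)} = \left(z + z\right) \left(z + z\right) = 2 z 2 z = 4 z^{2}$)
$\left(C{\left(-7 \right)} + 12 \cdot 6\right) \left(-23\right) = \left(4 \left(-7\right)^{2} + 12 \cdot 6\right) \left(-23\right) = \left(4 \cdot 49 + 72\right) \left(-23\right) = \left(196 + 72\right) \left(-23\right) = 268 \left(-23\right) = -6164$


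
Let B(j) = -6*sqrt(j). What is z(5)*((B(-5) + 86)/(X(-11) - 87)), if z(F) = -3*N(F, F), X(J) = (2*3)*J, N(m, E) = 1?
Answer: 86/51 - 2*I*sqrt(5)/17 ≈ 1.6863 - 0.26307*I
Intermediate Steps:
X(J) = 6*J
z(F) = -3 (z(F) = -3*1 = -3)
z(5)*((B(-5) + 86)/(X(-11) - 87)) = -3*(-6*I*sqrt(5) + 86)/(6*(-11) - 87) = -3*(-6*I*sqrt(5) + 86)/(-66 - 87) = -3*(-6*I*sqrt(5) + 86)/(-153) = -3*(86 - 6*I*sqrt(5))*(-1)/153 = -3*(-86/153 + 2*I*sqrt(5)/51) = 86/51 - 2*I*sqrt(5)/17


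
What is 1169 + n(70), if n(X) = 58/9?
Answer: 10579/9 ≈ 1175.4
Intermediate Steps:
n(X) = 58/9 (n(X) = 58*(1/9) = 58/9)
1169 + n(70) = 1169 + 58/9 = 10579/9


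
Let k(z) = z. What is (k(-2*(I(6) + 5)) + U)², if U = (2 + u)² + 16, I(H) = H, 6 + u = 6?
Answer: 4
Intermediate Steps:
u = 0 (u = -6 + 6 = 0)
U = 20 (U = (2 + 0)² + 16 = 2² + 16 = 4 + 16 = 20)
(k(-2*(I(6) + 5)) + U)² = (-2*(6 + 5) + 20)² = (-2*11 + 20)² = (-22 + 20)² = (-2)² = 4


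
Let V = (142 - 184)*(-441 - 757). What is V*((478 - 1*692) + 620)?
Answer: 20428296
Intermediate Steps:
V = 50316 (V = -42*(-1198) = 50316)
V*((478 - 1*692) + 620) = 50316*((478 - 1*692) + 620) = 50316*((478 - 692) + 620) = 50316*(-214 + 620) = 50316*406 = 20428296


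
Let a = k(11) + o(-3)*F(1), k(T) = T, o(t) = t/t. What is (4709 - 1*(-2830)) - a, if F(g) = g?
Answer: 7527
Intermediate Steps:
o(t) = 1
a = 12 (a = 11 + 1*1 = 11 + 1 = 12)
(4709 - 1*(-2830)) - a = (4709 - 1*(-2830)) - 1*12 = (4709 + 2830) - 12 = 7539 - 12 = 7527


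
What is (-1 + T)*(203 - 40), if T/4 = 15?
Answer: 9617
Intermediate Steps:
T = 60 (T = 4*15 = 60)
(-1 + T)*(203 - 40) = (-1 + 60)*(203 - 40) = 59*163 = 9617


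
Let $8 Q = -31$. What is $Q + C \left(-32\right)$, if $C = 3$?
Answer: $- \frac{799}{8} \approx -99.875$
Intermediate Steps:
$Q = - \frac{31}{8}$ ($Q = \frac{1}{8} \left(-31\right) = - \frac{31}{8} \approx -3.875$)
$Q + C \left(-32\right) = - \frac{31}{8} + 3 \left(-32\right) = - \frac{31}{8} - 96 = - \frac{799}{8}$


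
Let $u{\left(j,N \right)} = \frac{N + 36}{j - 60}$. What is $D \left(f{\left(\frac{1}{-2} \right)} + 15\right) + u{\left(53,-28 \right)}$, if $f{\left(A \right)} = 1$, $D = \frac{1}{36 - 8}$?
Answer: $- \frac{4}{7} \approx -0.57143$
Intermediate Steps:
$D = \frac{1}{28} \approx 0.035714$
$u{\left(j,N \right)} = \frac{36 + N}{-60 + j}$
$D \left(f{\left(\frac{1}{-2} \right)} + 15\right) + u{\left(53,-28 \right)} = \frac{1 + 15}{28} + \frac{36 - 28}{-60 + 53} = \frac{1}{28} \cdot 16 + \frac{1}{-7} \cdot 8 = \frac{4}{7} - \frac{8}{7} = - \frac{4}{7}$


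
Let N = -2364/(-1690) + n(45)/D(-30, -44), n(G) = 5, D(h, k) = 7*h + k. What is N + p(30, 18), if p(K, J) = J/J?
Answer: 510633/214630 ≈ 2.3791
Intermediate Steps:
D(h, k) = k + 7*h
p(K, J) = 1
N = 296003/214630 (N = -2364/(-1690) + 5/(-44 + 7*(-30)) = -2364*(-1/1690) + 5/(-44 - 210) = 1182/845 + 5/(-254) = 1182/845 + 5*(-1/254) = 1182/845 - 5/254 = 296003/214630 ≈ 1.3791)
N + p(30, 18) = 296003/214630 + 1 = 510633/214630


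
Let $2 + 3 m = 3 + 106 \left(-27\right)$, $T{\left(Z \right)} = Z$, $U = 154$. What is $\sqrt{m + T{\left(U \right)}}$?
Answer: $\frac{i \sqrt{7197}}{3} \approx 28.278 i$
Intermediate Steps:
$m = - \frac{2861}{3}$ ($m = - \frac{2}{3} + \frac{3 + 106 \left(-27\right)}{3} = - \frac{2}{3} + \frac{3 - 2862}{3} = - \frac{2}{3} + \frac{1}{3} \left(-2859\right) = - \frac{2}{3} - 953 = - \frac{2861}{3} \approx -953.67$)
$\sqrt{m + T{\left(U \right)}} = \sqrt{- \frac{2861}{3} + 154} = \sqrt{- \frac{2399}{3}} = \frac{i \sqrt{7197}}{3}$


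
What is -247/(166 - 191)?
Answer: 247/25 ≈ 9.8800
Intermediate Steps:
-247/(166 - 191) = -247/(-25) = -247*(-1/25) = 247/25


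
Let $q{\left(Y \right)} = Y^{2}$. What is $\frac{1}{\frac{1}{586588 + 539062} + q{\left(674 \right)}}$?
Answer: $\frac{1125650}{511355779401} \approx 2.2013 \cdot 10^{-6}$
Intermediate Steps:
$\frac{1}{\frac{1}{586588 + 539062} + q{\left(674 \right)}} = \frac{1}{\frac{1}{586588 + 539062} + 674^{2}} = \frac{1}{\frac{1}{1125650} + 454276} = \frac{1}{\frac{511355779401}{1125650}} = \frac{1125650}{511355779401}$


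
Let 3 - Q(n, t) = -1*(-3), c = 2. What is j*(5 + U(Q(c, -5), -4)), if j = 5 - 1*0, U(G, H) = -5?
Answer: 0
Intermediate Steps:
Q(n, t) = 0 (Q(n, t) = 3 - (-1)*(-3) = 3 - 1*3 = 3 - 3 = 0)
j = 5 (j = 5 + 0 = 5)
j*(5 + U(Q(c, -5), -4)) = 5*(5 - 5) = 5*0 = 0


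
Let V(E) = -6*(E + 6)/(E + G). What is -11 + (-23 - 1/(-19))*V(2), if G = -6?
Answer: -5441/19 ≈ -286.37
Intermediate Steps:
V(E) = -6*(6 + E)/(-6 + E) (V(E) = -6*(E + 6)/(E - 6) = -6*(6 + E)/(-6 + E))
-11 + (-23 - 1/(-19))*V(2) = -11 + (-23 - 1/(-19))*(6*(-6 - 1*2)/(-6 + 2)) = -11 + (-23 - 1*(-1/19))*(6*(-6 - 2)/(-4)) = -11 + (-23 + 1/19)*(6*(-1/4)*(-8)) = -11 - 436/19*12 = -11 - 5232/19 = -5441/19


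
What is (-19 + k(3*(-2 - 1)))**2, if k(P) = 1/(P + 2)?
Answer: 17956/49 ≈ 366.45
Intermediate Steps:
k(P) = 1/(2 + P)
(-19 + k(3*(-2 - 1)))**2 = (-19 + 1/(2 + 3*(-2 - 1)))**2 = (-19 + 1/(2 + 3*(-3)))**2 = (-19 + 1/(2 - 9))**2 = (-19 + 1/(-7))**2 = (-19 - 1/7)**2 = (-134/7)**2 = 17956/49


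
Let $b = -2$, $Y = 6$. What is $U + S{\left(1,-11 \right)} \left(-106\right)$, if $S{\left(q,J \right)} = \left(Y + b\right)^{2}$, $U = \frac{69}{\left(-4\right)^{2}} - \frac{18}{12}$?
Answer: $- \frac{27091}{16} \approx -1693.2$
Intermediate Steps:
$U = \frac{45}{16}$ ($U = \frac{69}{16} - \frac{3}{2} = \frac{45}{16} \approx 2.8125$)
$S{\left(q,J \right)} = 16$ ($S{\left(q,J \right)} = \left(6 - 2\right)^{2} = 4^{2} = 16$)
$U + S{\left(1,-11 \right)} \left(-106\right) = \frac{45}{16} + 16 \left(-106\right) = \frac{45}{16} - 1696 = - \frac{27091}{16}$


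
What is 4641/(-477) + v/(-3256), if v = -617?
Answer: -4938929/517704 ≈ -9.5401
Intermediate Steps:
4641/(-477) + v/(-3256) = 4641/(-477) - 617/(-3256) = 4641*(-1/477) - 617*(-1/3256) = -1547/159 + 617/3256 = -4938929/517704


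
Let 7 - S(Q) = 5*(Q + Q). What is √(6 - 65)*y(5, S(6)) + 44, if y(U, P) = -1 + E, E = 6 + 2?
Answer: 44 + 7*I*√59 ≈ 44.0 + 53.768*I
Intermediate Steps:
E = 8
S(Q) = 7 - 10*Q (S(Q) = 7 - 5*(Q + Q) = 7 - 5*2*Q = 7 - 10*Q)
y(U, P) = 7 (y(U, P) = -1 + 8 = 7)
√(6 - 65)*y(5, S(6)) + 44 = √(6 - 65)*7 + 44 = √(-59)*7 + 44 = (I*√59)*7 + 44 = 7*I*√59 + 44 = 44 + 7*I*√59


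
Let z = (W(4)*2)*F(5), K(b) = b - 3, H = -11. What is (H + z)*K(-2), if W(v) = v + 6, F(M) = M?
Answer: -445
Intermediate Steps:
W(v) = 6 + v
K(b) = -3 + b
z = 100 (z = ((6 + 4)*2)*5 = (10*2)*5 = 20*5 = 100)
(H + z)*K(-2) = (-11 + 100)*(-3 - 2) = 89*(-5) = -445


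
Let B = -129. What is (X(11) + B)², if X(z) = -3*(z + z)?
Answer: 38025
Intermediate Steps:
X(z) = -6*z
(X(11) + B)² = (-6*11 - 129)² = (-66 - 129)² = (-195)² = 38025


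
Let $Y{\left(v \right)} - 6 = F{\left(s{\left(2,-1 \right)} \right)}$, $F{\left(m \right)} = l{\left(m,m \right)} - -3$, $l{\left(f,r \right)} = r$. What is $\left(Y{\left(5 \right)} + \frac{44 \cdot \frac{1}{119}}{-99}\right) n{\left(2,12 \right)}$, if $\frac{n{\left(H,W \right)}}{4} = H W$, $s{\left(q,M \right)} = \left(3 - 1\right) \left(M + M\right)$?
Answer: $\frac{171232}{357} \approx 479.64$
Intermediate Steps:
$s{\left(q,M \right)} = 4 M$ ($s{\left(q,M \right)} = 2 \cdot 2 M = 4 M$)
$n{\left(H,W \right)} = 4 H W$
$F{\left(m \right)} = 3 + m$ ($F{\left(m \right)} = m - -3 = m + 3 = 3 + m$)
$Y{\left(v \right)} = 5$ ($Y{\left(v \right)} = 6 + \left(3 + 4 \left(-1\right)\right) = 6 + \left(3 - 4\right) = 6 - 1 = 5$)
$\left(Y{\left(5 \right)} + \frac{44 \cdot \frac{1}{119}}{-99}\right) n{\left(2,12 \right)} = \left(5 + \frac{44 \cdot \frac{1}{119}}{-99}\right) 4 \cdot 2 \cdot 12 = \left(5 + 44 \cdot \frac{1}{119} \left(- \frac{1}{99}\right)\right) 96 = \left(5 + \frac{44}{119} \left(- \frac{1}{99}\right)\right) 96 = \left(5 - \frac{4}{1071}\right) 96 = \frac{5351}{1071} \cdot 96 = \frac{171232}{357}$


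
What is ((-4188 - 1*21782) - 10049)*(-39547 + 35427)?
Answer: 148398280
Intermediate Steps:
((-4188 - 1*21782) - 10049)*(-39547 + 35427) = ((-4188 - 21782) - 10049)*(-4120) = (-25970 - 10049)*(-4120) = -36019*(-4120) = 148398280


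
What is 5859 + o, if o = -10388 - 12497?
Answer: -17026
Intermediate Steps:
o = -22885
5859 + o = 5859 - 22885 = -17026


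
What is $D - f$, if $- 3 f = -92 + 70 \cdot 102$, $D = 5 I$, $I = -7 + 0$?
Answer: $\frac{6943}{3} \approx 2314.3$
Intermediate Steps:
$I = -7$
$D = -35$ ($D = 5 \left(-7\right) = -35$)
$f = - \frac{7048}{3}$ ($f = - \frac{-92 + 70 \cdot 102}{3} = - \frac{-92 + 7140}{3} = \left(- \frac{1}{3}\right) 7048 = - \frac{7048}{3} \approx -2349.3$)
$D - f = -35 - - \frac{7048}{3} = -35 + \frac{7048}{3} = \frac{6943}{3}$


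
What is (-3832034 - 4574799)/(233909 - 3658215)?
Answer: 8406833/3424306 ≈ 2.4550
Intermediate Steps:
(-3832034 - 4574799)/(233909 - 3658215) = -8406833/(-3424306) = -8406833*(-1/3424306) = 8406833/3424306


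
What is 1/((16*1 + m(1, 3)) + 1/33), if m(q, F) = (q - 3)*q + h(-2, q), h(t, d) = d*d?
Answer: 33/496 ≈ 0.066532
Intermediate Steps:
h(t, d) = d²
m(q, F) = q² + q*(-3 + q) (m(q, F) = (q - 3)*q + q² = (-3 + q)*q + q² = q*(-3 + q) + q² = q² + q*(-3 + q))
1/((16*1 + m(1, 3)) + 1/33) = 1/((16*1 + 1*(-3 + 2*1)) + 1/33) = 1/((16 + 1*(-3 + 2)) + 1/33) = 1/((16 + 1*(-1)) + 1/33) = 1/((16 - 1) + 1/33) = 1/(15 + 1/33) = 1/(496/33) = 33/496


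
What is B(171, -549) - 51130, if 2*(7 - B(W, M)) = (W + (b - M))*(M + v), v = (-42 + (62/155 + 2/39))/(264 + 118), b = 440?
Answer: 1991565269/7449 ≈ 2.6736e+5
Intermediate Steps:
v = -4051/37245 (v = (-42 + (62*(1/155) + 2*(1/39)))/382 = (-42 + (⅖ + 2/39))*(1/382) = (-42 + 88/195)*(1/382) = -8102/195*1/382 = -4051/37245 ≈ -0.10877)
B(W, M) = 7 - (-4051/37245 + M)*(440 + W - M)/2 (B(W, M) = 7 - (W + (440 - M))*(M - 4051/37245)/2 = 7 - (440 + W - M)*(-4051/37245 + M)/2 = 7 - (-4051/37245 + M)*(440 + W - M)/2)
B(171, -549) - 51130 = (230387/7449 + (½)*(-549)² - 16391851/74490*(-549) + (4051/74490)*171 - ½*(-549)*171) - 51130 = (230387/7449 + (½)*301401 + 2999708733/24830 + 230907/24830 + 93879/2) - 51130 = (230387/7449 + 301401/2 + 2999708733/24830 + 230907/24830 + 93879/2) - 51130 = 2372432639/7449 - 51130 = 1991565269/7449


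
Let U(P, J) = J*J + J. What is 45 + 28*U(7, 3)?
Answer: 381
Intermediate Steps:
U(P, J) = J + J² (U(P, J) = J² + J = J + J²)
45 + 28*U(7, 3) = 45 + 28*(3*(1 + 3)) = 45 + 28*(3*4) = 45 + 28*12 = 45 + 336 = 381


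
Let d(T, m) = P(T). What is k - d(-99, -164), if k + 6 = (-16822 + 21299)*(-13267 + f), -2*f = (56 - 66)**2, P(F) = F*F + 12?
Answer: -59630028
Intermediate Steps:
P(F) = 12 + F**2 (P(F) = F**2 + 12 = 12 + F**2)
f = -50 (f = -(56 - 66)**2/2 = -1/2*(-10)**2 = -1/2*100 = -50)
d(T, m) = 12 + T**2
k = -59620215 (k = -6 + (-16822 + 21299)*(-13267 - 50) = -6 + 4477*(-13317) = -6 - 59620209 = -59620215)
k - d(-99, -164) = -59620215 - (12 + (-99)**2) = -59620215 - (12 + 9801) = -59620215 - 1*9813 = -59620215 - 9813 = -59630028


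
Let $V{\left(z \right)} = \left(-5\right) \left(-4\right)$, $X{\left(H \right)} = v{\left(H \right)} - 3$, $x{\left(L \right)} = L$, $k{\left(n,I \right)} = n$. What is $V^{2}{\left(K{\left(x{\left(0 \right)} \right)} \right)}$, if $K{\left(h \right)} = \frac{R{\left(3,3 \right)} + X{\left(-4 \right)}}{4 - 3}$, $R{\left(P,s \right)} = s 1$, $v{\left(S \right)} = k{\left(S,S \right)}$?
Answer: $400$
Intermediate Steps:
$v{\left(S \right)} = S$
$R{\left(P,s \right)} = s$
$X{\left(H \right)} = -3 + H$ ($X{\left(H \right)} = H - 3 = -3 + H$)
$K{\left(h \right)} = -4$ ($K{\left(h \right)} = \frac{3 - 7}{4 - 3} = \frac{3 - 7}{1} = \left(-4\right) 1 = -4$)
$V{\left(z \right)} = 20$
$V^{2}{\left(K{\left(x{\left(0 \right)} \right)} \right)} = 20^{2} = 400$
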